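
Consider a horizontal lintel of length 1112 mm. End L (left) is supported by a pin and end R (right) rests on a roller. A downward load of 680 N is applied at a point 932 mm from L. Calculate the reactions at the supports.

ΣM about L: R_y·1112 − 680·932 = 0 → R_y = 633760/1112 = 569.928 ≈ 569.9 N.
ΣF_y = 0: L_y + 569.928 − 680 = 0 → L_y = 110.1 N.
ΣF_x = 0: no horizontal applied forces, so L_x = 0.

L_x = 0, L_y = 110.1 N, R_y = 569.9 N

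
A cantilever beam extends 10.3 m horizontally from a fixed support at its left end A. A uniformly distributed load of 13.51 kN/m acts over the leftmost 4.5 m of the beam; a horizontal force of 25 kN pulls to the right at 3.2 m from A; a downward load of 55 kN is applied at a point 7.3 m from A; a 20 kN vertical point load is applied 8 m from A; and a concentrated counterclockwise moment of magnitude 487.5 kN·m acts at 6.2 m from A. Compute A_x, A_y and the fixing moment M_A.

Resultant of the distributed load: 13.51 × 4.5 = 60.795 kN at 2.25 m from A.
ΣF_x = 0: A_x + 25 = 0 → A_x = -25.00 kN.
ΣF_y = 0: A_y − 13.51·4.5 − 55 − 20 = 0 → A_y = 135.8 kN.
ΣM about A: M_A − (13.51·4.5)·2.25 − 55·7.3 − 20·8 + 487.5 = 0 → M_A = 210.8 kN·m.

A_x = -25.00 kN, A_y = 135.8 kN, M_A = 210.8 kN·m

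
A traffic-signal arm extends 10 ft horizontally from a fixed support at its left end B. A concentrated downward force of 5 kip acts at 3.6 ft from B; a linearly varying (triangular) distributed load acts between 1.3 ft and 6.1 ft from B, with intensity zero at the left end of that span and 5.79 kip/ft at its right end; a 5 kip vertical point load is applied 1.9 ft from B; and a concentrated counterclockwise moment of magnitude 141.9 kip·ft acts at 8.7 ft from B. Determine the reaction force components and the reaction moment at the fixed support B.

Resultant of the triangular load: ½ × 5.79 × 4.8 = 13.896 kip, acting at 4.5 ft from B (one-third of the span from the peak).
ΣF_x = 0: B_x = 0.
ΣF_y = 0: B_y − 5 − ½·5.79·4.8 − 5 = 0 → B_y = 23.90 kip.
ΣM about B: M_B − 5·3.6 − (½·5.79·4.8)·4.5 − 5·1.9 + 141.9 = 0 → M_B = -51.87 kip·ft.

B_x = 0, B_y = 23.90 kip, M_B = -51.87 kip·ft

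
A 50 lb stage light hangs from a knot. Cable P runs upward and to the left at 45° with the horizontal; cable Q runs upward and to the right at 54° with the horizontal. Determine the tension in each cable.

T_P = 29.76 lb, T_Q = 35.80 lb

ΣF_x = 0: −T_P·cos45° + T_Q·cos54° = 0 → T_Q = 1.203·T_P.
ΣF_y = 0: T_P·sin45° + T_Q·sin54° = 50.
Substitute: T_P·(0.707107 + 1.203·0.809017) = 50 → T_P = 29.7556 ≈ 29.76 lb.
Then T_Q = 1.203 × 29.7556 = 35.80 lb.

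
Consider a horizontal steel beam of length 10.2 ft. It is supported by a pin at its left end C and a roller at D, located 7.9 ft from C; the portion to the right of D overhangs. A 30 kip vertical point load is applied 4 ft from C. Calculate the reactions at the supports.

Moments about C: D_y·7.9 − 30·4 = 0 → D_y = 120/7.9 = 15.1899 ≈ 15.19 kip.
ΣF_y = 0: C_y + 15.1899 − 30 = 0 → C_y = 14.81 kip.
ΣF_x = 0: no horizontal applied forces, so C_x = 0.

C_x = 0, C_y = 14.81 kip, D_y = 15.19 kip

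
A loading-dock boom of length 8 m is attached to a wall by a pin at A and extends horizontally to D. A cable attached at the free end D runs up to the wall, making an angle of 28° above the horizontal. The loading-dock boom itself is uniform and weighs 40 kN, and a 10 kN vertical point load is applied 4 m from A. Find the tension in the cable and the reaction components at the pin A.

T = 53.25 kN, A_x = 47.02 kN, A_y = 25.00 kN

ΣM about A: T·sin28°·8 − 40·4 − 10·4 = 0 → T = 200/(8·0.469472) = 53.2513 ≈ 53.25 kN.
ΣF_x = 0: A_x − T·cos28° = 0 → A_x = 53.2513 × 0.882948 = 47.02 kN.
ΣF_y = 0: A_y + T·sin28° − 40 − 10 = 0 → A_y = 50 − 53.2513 × 0.469472 = 25.00 kN.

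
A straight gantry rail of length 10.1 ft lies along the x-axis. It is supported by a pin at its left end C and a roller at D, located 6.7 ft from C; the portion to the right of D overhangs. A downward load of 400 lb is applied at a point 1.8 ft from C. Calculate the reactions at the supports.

C_x = 0, C_y = 292.5 lb, D_y = 107.5 lb

ΣM about C: D_y·6.7 − 400·1.8 = 0 → D_y = 720/6.7 = 107.463 ≈ 107.5 lb.
ΣF_y = 0: C_y + 107.463 − 400 = 0 → C_y = 292.5 lb.
ΣF_x = 0: no horizontal applied forces, so C_x = 0.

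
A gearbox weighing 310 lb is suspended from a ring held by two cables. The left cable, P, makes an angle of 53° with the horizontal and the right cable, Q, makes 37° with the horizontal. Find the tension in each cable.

ΣF_x = 0: −T_P·cos53° + T_Q·cos37° = 0 → T_Q = 0.753554·T_P.
ΣF_y = 0: T_P·sin53° + T_Q·sin37° = 310.
Substitute: T_P·(0.798636 + 0.753554·0.601815) = 310 → T_P = 247.577 ≈ 247.6 lb.
Then T_Q = 0.753554 × 247.577 = 186.6 lb.

T_P = 247.6 lb, T_Q = 186.6 lb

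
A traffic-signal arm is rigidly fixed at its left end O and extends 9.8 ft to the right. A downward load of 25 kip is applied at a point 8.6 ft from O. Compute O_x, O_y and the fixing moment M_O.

ΣF_x = 0: O_x = 0.
ΣF_y = 0: O_y − 25 = 0 → O_y = 25.00 kip.
ΣM about O: M_O − 25·8.6 = 0 → M_O = 215.0 kip·ft.

O_x = 0, O_y = 25.00 kip, M_O = 215.0 kip·ft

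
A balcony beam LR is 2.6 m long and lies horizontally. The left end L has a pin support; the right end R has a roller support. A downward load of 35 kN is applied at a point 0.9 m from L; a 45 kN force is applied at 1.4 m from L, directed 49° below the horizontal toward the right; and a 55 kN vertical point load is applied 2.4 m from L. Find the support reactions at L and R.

L_x = -29.52 kN, L_y = 42.79 kN, R_y = 81.17 kN

Moments about L: R_y·2.6 − 35·0.9 − 45·sin49°·1.4 − 55·2.4 = 0 → R_y = 211.047/2.6 = 81.1719 ≈ 81.17 kN.
ΣF_y = 0: L_y + 81.1719 − 35 − 45·sin49° − 55 = 0 → L_y = 42.79 kN.
ΣF_x = 0: L_x + 45·cos49° = 0 → L_x = -29.52 kN.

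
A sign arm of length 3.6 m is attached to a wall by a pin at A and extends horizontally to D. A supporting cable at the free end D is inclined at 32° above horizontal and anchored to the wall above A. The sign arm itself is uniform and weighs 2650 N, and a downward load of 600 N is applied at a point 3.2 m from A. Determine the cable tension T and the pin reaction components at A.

ΣM about A: T·sin32°·3.6 − 2650·1.8 − 600·3.2 = 0 → T = 6690/(3.6·0.529919) = 3506.83 ≈ 3507 N.
ΣF_x = 0: A_x − T·cos32° = 0 → A_x = 3506.83 × 0.848048 = 2974 N.
ΣF_y = 0: A_y + T·sin32° − 2650 − 600 = 0 → A_y = 3250 − 3506.83 × 0.529919 = 1392 N.

T = 3507 N, A_x = 2974 N, A_y = 1392 N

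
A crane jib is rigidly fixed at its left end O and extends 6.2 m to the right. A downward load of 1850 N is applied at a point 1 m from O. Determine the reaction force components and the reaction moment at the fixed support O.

O_x = 0, O_y = 1850 N, M_O = 1850 N·m

ΣF_x = 0: O_x = 0.
ΣF_y = 0: O_y − 1850 = 0 → O_y = 1850 N.
ΣM about O: M_O − 1850·1 = 0 → M_O = 1850 N·m.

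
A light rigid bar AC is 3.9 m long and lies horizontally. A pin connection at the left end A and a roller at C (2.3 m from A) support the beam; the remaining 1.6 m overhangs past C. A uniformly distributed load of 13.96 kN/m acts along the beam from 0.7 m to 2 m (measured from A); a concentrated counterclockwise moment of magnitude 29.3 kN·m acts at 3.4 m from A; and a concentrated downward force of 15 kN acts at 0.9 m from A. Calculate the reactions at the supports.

A_x = 0, A_y = 29.37 kN, C_y = 3.783 kN

Resultant of the distributed load: 13.96 × 1.3 = 18.148 kN at 1.35 m from A.
ΣM about A: C_y·2.3 − (13.96·1.3)·1.35 + 29.3 − 15·0.9 = 0 → C_y = 8.6998/2.3 = 3.78252 ≈ 3.783 kN.
ΣF_y = 0: A_y + 3.78252 − 13.96·1.3 − 15 = 0 → A_y = 29.37 kN.
ΣF_x = 0: no horizontal applied forces, so A_x = 0.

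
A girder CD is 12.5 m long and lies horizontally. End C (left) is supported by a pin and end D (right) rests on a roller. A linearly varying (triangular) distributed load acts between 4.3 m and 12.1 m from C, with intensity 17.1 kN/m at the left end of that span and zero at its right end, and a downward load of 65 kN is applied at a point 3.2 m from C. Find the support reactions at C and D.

Resultant of the triangular load: ½ × 17.1 × 7.8 = 66.69 kN, acting at 6.9 m from C (one-third of the span from the peak).
Taking moments about C: D_y·12.5 − (½·17.1·7.8)·6.9 − 65·3.2 = 0 → D_y = 668.161/12.5 = 53.4529 ≈ 53.45 kN.
ΣF_y = 0: C_y + 53.4529 − ½·17.1·7.8 − 65 = 0 → C_y = 78.24 kN.
ΣF_x = 0: no horizontal applied forces, so C_x = 0.

C_x = 0, C_y = 78.24 kN, D_y = 53.45 kN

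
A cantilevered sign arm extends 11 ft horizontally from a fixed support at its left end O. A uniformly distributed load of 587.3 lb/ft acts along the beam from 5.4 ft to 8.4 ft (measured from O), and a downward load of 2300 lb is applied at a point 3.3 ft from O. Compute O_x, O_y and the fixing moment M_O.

Resultant of the distributed load: 587.3 × 3 = 1761.9 lb at 6.9 ft from O.
ΣF_x = 0: O_x = 0.
ΣF_y = 0: O_y − 587.3·3 − 2300 = 0 → O_y = 4062 lb.
ΣM about O: M_O − (587.3·3)·6.9 − 2300·3.3 = 0 → M_O = 19750 lb·ft.

O_x = 0, O_y = 4062 lb, M_O = 19750 lb·ft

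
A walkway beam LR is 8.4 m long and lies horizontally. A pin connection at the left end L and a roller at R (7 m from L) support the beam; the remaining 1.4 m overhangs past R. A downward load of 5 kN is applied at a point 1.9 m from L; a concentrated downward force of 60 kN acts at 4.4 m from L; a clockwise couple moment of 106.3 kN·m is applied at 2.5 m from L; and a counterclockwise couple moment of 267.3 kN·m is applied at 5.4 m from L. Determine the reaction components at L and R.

L_x = 0, L_y = 48.93 kN, R_y = 16.07 kN

Moments about L: R_y·7 − 5·1.9 − 60·4.4 − 106.3 + 267.3 = 0 → R_y = 112.5/7 = 16.0714 ≈ 16.07 kN.
ΣF_y = 0: L_y + 16.0714 − 5 − 60 = 0 → L_y = 48.93 kN.
ΣF_x = 0: no horizontal applied forces, so L_x = 0.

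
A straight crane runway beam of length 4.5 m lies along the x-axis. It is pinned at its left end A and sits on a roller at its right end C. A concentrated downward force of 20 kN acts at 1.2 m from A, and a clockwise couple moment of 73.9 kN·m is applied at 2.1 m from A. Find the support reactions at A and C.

A_x = 0, A_y = -1.756 kN, C_y = 21.76 kN

Taking moments about A: C_y·4.5 − 20·1.2 − 73.9 = 0 → C_y = 97.9/4.5 = 21.7556 ≈ 21.76 kN.
ΣF_y = 0: A_y + 21.7556 − 20 = 0 → A_y = -1.756 kN.
ΣF_x = 0: no horizontal applied forces, so A_x = 0.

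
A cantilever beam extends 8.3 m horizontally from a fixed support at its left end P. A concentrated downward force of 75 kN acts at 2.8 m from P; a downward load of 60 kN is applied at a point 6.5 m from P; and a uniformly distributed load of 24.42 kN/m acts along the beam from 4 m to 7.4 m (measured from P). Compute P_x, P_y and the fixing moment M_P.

Resultant of the distributed load: 24.42 × 3.4 = 83.028 kN at 5.7 m from P.
ΣF_x = 0: P_x = 0.
ΣF_y = 0: P_y − 75 − 60 − 24.42·3.4 = 0 → P_y = 218.0 kN.
ΣM about P: M_P − 75·2.8 − 60·6.5 − (24.42·3.4)·5.7 = 0 → M_P = 1073 kN·m.

P_x = 0, P_y = 218.0 kN, M_P = 1073 kN·m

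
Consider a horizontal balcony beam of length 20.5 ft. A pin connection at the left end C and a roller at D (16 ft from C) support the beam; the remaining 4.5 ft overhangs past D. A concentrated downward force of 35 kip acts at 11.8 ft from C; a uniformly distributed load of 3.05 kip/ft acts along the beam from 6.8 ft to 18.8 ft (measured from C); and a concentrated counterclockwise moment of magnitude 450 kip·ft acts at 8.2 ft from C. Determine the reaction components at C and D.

C_x = 0, C_y = 44.63 kip, D_y = 26.97 kip

Resultant of the distributed load: 3.05 × 12 = 36.6 kip at 12.8 ft from C.
Moments about C: D_y·16 − 35·11.8 − (3.05·12)·12.8 + 450 = 0 → D_y = 431.48/16 = 26.9675 ≈ 26.97 kip.
ΣF_y = 0: C_y + 26.9675 − 35 − 3.05·12 = 0 → C_y = 44.63 kip.
ΣF_x = 0: no horizontal applied forces, so C_x = 0.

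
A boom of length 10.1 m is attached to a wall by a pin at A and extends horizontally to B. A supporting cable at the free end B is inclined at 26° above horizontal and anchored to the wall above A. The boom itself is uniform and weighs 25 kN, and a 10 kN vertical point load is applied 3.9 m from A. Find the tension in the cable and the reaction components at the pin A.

T = 37.32 kN, A_x = 33.55 kN, A_y = 18.64 kN

ΣM about A: T·sin26°·10.1 − 25·5.05 − 10·3.9 = 0 → T = 165.25/(10.1·0.438371) = 37.3231 ≈ 37.32 kN.
ΣF_x = 0: A_x − T·cos26° = 0 → A_x = 37.3231 × 0.898794 = 33.55 kN.
ΣF_y = 0: A_y + T·sin26° − 25 − 10 = 0 → A_y = 35 − 37.3231 × 0.438371 = 18.64 kN.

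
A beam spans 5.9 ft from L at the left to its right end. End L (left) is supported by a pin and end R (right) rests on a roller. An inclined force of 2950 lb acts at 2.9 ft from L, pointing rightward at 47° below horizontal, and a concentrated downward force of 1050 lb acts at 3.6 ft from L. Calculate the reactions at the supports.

L_x = -2012 lb, L_y = 1506 lb, R_y = 1701 lb

Moments about L: R_y·5.9 − 2950·sin47°·2.9 − 1050·3.6 = 0 → R_y = 10036.7/5.9 = 1701.14 ≈ 1701 lb.
ΣF_y = 0: L_y + 1701.14 − 2950·sin47° − 1050 = 0 → L_y = 1506 lb.
ΣF_x = 0: L_x + 2950·cos47° = 0 → L_x = -2012 lb.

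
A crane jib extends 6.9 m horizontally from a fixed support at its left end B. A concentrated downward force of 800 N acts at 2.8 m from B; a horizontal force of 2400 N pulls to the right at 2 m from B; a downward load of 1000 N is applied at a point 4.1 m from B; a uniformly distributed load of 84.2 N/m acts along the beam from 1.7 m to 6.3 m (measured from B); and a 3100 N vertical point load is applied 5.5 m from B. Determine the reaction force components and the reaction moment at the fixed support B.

B_x = -2400 N, B_y = 5287 N, M_B = 24940 N·m

Resultant of the distributed load: 84.2 × 4.6 = 387.32 N at 4 m from B.
ΣF_x = 0: B_x + 2400 = 0 → B_x = -2400 N.
ΣF_y = 0: B_y − 800 − 1000 − 84.2·4.6 − 3100 = 0 → B_y = 5287 N.
ΣM about B: M_B − 800·2.8 − 1000·4.1 − (84.2·4.6)·4 − 3100·5.5 = 0 → M_B = 24940 N·m.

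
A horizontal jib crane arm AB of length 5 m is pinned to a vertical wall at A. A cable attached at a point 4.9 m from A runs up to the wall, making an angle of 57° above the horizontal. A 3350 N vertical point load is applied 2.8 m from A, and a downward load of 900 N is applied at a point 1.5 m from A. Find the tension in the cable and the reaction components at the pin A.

T = 2611 N, A_x = 1422 N, A_y = 2060 N

ΣM about A: T·sin57°·4.9 − 3350·2.8 − 900·1.5 = 0 → T = 10730/(4.9·0.838671) = 2611.03 ≈ 2611 N.
ΣF_x = 0: A_x − T·cos57° = 0 → A_x = 2611.03 × 0.544639 = 1422 N.
ΣF_y = 0: A_y + T·sin57° − 3350 − 900 = 0 → A_y = 4250 − 2611.03 × 0.838671 = 2060 N.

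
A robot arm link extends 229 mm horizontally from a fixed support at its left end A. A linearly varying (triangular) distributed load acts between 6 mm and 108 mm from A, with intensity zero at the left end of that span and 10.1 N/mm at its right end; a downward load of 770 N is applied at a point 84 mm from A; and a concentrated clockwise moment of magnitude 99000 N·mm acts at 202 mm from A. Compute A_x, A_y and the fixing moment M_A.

A_x = 0, A_y = 1285 N, M_A = 201800 N·mm

Resultant of the triangular load: ½ × 10.1 × 102 = 515.1 N, acting at 74 mm from A (one-third of the span from the peak).
ΣF_x = 0: A_x = 0.
ΣF_y = 0: A_y − ½·10.1·102 − 770 = 0 → A_y = 1285 N.
ΣM about A: M_A − (½·10.1·102)·74 − 770·84 − 99000 = 0 → M_A = 201800 N·mm.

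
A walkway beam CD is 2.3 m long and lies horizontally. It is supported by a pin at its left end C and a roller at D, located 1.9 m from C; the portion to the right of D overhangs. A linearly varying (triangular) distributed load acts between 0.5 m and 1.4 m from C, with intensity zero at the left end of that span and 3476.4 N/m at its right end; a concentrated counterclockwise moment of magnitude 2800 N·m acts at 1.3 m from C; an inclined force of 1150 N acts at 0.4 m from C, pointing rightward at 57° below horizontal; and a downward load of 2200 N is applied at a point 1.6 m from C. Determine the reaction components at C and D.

Resultant of the triangular load: ½ × 3476.4 × 0.9 = 1564.38 N, acting at 1.1 m from C (one-third of the span from the peak).
Taking moments about C: D_y·1.9 − (½·3476.4·0.9)·1.1 + 2800 − 1150·sin57°·0.4 − 2200·1.6 = 0 → D_y = 2826.61/1.9 = 1487.69 ≈ 1488 N.
ΣF_y = 0: C_y + 1487.69 − ½·3476.4·0.9 − 1150·sin57° − 2200 = 0 → C_y = 3241 N.
ΣF_x = 0: C_x + 1150·cos57° = 0 → C_x = -626.3 N.

C_x = -626.3 N, C_y = 3241 N, D_y = 1488 N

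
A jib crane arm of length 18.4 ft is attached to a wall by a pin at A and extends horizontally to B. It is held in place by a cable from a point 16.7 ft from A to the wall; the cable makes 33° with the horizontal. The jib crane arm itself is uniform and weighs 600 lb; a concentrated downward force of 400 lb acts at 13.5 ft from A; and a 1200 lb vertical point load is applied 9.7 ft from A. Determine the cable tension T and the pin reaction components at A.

T = 2480 lb, A_x = 2080 lb, A_y = 849.1 lb

ΣM about A: T·sin33°·16.7 − 600·9.2 − 400·13.5 − 1200·9.7 = 0 → T = 22560/(16.7·0.544639) = 2480.36 ≈ 2480 lb.
ΣF_x = 0: A_x − T·cos33° = 0 → A_x = 2480.36 × 0.838671 = 2080 lb.
ΣF_y = 0: A_y + T·sin33° − 600 − 400 − 1200 = 0 → A_y = 2200 − 2480.36 × 0.544639 = 849.1 lb.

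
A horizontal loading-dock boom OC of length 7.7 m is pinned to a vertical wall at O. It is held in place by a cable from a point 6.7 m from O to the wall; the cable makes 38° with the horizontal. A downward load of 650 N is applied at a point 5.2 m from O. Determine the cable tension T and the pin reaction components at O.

T = 819.4 N, O_x = 645.7 N, O_y = 145.5 N

ΣM about O: T·sin38°·6.7 − 650·5.2 = 0 → T = 3380/(6.7·0.615661) = 819.408 ≈ 819.4 N.
ΣF_x = 0: O_x − T·cos38° = 0 → O_x = 819.408 × 0.788011 = 645.7 N.
ΣF_y = 0: O_y + T·sin38° − 650 = 0 → O_y = 650 − 819.408 × 0.615661 = 145.5 N.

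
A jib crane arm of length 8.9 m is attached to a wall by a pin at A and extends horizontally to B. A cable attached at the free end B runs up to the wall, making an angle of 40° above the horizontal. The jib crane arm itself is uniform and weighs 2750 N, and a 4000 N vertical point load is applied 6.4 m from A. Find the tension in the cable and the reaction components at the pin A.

T = 6614 N, A_x = 5067 N, A_y = 2499 N

ΣM about A: T·sin40°·8.9 − 2750·4.45 − 4000·6.4 = 0 → T = 37837.5/(8.9·0.642788) = 6614.01 ≈ 6614 N.
ΣF_x = 0: A_x − T·cos40° = 0 → A_x = 6614.01 × 0.766044 = 5067 N.
ΣF_y = 0: A_y + T·sin40° − 2750 − 4000 = 0 → A_y = 6750 − 6614.01 × 0.642788 = 2499 N.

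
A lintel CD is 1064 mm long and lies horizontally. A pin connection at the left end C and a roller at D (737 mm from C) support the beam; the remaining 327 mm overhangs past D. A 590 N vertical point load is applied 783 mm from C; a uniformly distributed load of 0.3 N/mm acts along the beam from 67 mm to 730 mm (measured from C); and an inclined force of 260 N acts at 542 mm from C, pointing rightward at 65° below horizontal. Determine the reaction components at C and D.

Resultant of the distributed load: 0.3 × 663 = 198.9 N at 398.5 mm from C.
Taking moments about C: D_y·737 − 590·783 − (0.3·663)·398.5 − 260·sin65°·542 = 0 → D_y = 668949/737 = 907.665 ≈ 907.7 N.
ΣF_y = 0: C_y + 907.665 − 590 − 0.3·663 − 260·sin65° = 0 → C_y = 116.9 N.
ΣF_x = 0: C_x + 260·cos65° = 0 → C_x = -109.9 N.

C_x = -109.9 N, C_y = 116.9 N, D_y = 907.7 N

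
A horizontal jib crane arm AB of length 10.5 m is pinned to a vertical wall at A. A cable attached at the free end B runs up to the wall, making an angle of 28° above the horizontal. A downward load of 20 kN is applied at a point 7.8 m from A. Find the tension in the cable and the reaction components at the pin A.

T = 31.65 kN, A_x = 27.94 kN, A_y = 5.143 kN

ΣM about A: T·sin28°·10.5 − 20·7.8 = 0 → T = 156/(10.5·0.469472) = 31.6465 ≈ 31.65 kN.
ΣF_x = 0: A_x − T·cos28° = 0 → A_x = 31.6465 × 0.882948 = 27.94 kN.
ΣF_y = 0: A_y + T·sin28° − 20 = 0 → A_y = 20 − 31.6465 × 0.469472 = 5.143 kN.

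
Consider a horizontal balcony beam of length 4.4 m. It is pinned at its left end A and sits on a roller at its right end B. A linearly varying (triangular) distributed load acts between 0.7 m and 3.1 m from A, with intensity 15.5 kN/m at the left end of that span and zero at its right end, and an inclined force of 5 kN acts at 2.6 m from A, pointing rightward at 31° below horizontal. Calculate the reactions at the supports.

A_x = -4.286 kN, A_y = 13.31 kN, B_y = 7.863 kN

Resultant of the triangular load: ½ × 15.5 × 2.4 = 18.6 kN, acting at 1.5 m from A (one-third of the span from the peak).
ΣM about A: B_y·4.4 − (½·15.5·2.4)·1.5 − 5·sin31°·2.6 = 0 → B_y = 34.5955/4.4 = 7.86261 ≈ 7.863 kN.
ΣF_y = 0: A_y + 7.86261 − ½·15.5·2.4 − 5·sin31° = 0 → A_y = 13.31 kN.
ΣF_x = 0: A_x + 5·cos31° = 0 → A_x = -4.286 kN.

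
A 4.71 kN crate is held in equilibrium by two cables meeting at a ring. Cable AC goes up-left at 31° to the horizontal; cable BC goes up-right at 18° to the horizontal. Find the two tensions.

ΣF_x = 0: −T_AC·cos31° + T_BC·cos18° = 0 → T_BC = 0.901279·T_AC.
ΣF_y = 0: T_AC·sin31° + T_BC·sin18° = 4.71.
Substitute: T_AC·(0.515038 + 0.901279·0.309017) = 4.71 → T_AC = 5.93536 ≈ 5.935 kN.
Then T_BC = 0.901279 × 5.93536 = 5.349 kN.

T_AC = 5.935 kN, T_BC = 5.349 kN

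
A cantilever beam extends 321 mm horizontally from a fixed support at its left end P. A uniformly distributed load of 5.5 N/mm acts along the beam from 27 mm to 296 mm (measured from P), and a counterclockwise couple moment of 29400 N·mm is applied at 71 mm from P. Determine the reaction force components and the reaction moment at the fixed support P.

P_x = 0, P_y = 1480 N, M_P = 209500 N·mm

Resultant of the distributed load: 5.5 × 269 = 1479.5 N at 161.5 mm from P.
ΣF_x = 0: P_x = 0.
ΣF_y = 0: P_y − 5.5·269 = 0 → P_y = 1480 N.
ΣM about P: M_P − (5.5·269)·161.5 + 29400 = 0 → M_P = 209500 N·mm.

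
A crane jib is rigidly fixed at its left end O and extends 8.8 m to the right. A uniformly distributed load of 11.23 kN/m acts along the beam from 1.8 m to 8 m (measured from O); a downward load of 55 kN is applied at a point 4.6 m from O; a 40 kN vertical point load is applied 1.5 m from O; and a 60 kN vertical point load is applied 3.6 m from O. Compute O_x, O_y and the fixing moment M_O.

O_x = 0, O_y = 224.6 kN, M_O = 870.2 kN·m

Resultant of the distributed load: 11.23 × 6.2 = 69.626 kN at 4.9 m from O.
ΣF_x = 0: O_x = 0.
ΣF_y = 0: O_y − 11.23·6.2 − 55 − 40 − 60 = 0 → O_y = 224.6 kN.
ΣM about O: M_O − (11.23·6.2)·4.9 − 55·4.6 − 40·1.5 − 60·3.6 = 0 → M_O = 870.2 kN·m.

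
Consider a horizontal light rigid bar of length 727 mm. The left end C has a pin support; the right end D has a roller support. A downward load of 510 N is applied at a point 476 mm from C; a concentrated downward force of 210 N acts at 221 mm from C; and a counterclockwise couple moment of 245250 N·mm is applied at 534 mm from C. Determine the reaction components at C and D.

Moments about C: D_y·727 − 510·476 − 210·221 + 245250 = 0 → D_y = 43920/727 = 60.4127 ≈ 60.41 N.
ΣF_y = 0: C_y + 60.4127 − 510 − 210 = 0 → C_y = 659.6 N.
ΣF_x = 0: no horizontal applied forces, so C_x = 0.

C_x = 0, C_y = 659.6 N, D_y = 60.41 N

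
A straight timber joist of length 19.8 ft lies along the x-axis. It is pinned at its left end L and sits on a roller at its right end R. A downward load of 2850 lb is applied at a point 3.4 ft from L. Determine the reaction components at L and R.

Moments about L: R_y·19.8 − 2850·3.4 = 0 → R_y = 9690/19.8 = 489.394 ≈ 489.4 lb.
ΣF_y = 0: L_y + 489.394 − 2850 = 0 → L_y = 2361 lb.
ΣF_x = 0: no horizontal applied forces, so L_x = 0.

L_x = 0, L_y = 2361 lb, R_y = 489.4 lb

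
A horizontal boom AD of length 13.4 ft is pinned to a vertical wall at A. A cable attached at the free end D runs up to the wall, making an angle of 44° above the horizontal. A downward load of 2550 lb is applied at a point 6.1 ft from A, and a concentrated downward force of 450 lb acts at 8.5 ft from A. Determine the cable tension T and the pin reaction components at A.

T = 2082 lb, A_x = 1498 lb, A_y = 1554 lb

ΣM about A: T·sin44°·13.4 − 2550·6.1 − 450·8.5 = 0 → T = 19380/(13.4·0.694658) = 2081.99 ≈ 2082 lb.
ΣF_x = 0: A_x − T·cos44° = 0 → A_x = 2081.99 × 0.71934 = 1498 lb.
ΣF_y = 0: A_y + T·sin44° − 2550 − 450 = 0 → A_y = 3000 − 2081.99 × 0.694658 = 1554 lb.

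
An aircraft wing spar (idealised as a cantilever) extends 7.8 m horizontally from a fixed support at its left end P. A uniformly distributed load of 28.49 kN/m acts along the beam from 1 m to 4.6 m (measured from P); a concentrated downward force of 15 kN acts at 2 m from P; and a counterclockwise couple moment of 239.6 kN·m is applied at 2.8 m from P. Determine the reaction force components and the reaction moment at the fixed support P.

Resultant of the distributed load: 28.49 × 3.6 = 102.564 kN at 2.8 m from P.
ΣF_x = 0: P_x = 0.
ΣF_y = 0: P_y − 28.49·3.6 − 15 = 0 → P_y = 117.6 kN.
ΣM about P: M_P − (28.49·3.6)·2.8 − 15·2 + 239.6 = 0 → M_P = 77.58 kN·m.

P_x = 0, P_y = 117.6 kN, M_P = 77.58 kN·m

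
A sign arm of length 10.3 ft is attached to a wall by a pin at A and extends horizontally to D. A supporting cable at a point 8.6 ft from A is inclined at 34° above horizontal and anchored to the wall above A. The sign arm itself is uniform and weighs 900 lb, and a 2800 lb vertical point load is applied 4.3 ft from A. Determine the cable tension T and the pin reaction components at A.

T = 3467 lb, A_x = 2875 lb, A_y = 1761 lb

ΣM about A: T·sin34°·8.6 − 900·5.15 − 2800·4.3 = 0 → T = 16675/(8.6·0.559193) = 3467.41 ≈ 3467 lb.
ΣF_x = 0: A_x − T·cos34° = 0 → A_x = 3467.41 × 0.829038 = 2875 lb.
ΣF_y = 0: A_y + T·sin34° − 900 − 2800 = 0 → A_y = 3700 − 3467.41 × 0.559193 = 1761 lb.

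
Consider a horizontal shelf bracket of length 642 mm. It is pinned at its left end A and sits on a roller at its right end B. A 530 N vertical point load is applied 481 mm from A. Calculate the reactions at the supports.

A_x = 0, A_y = 132.9 N, B_y = 397.1 N

ΣM about A: B_y·642 − 530·481 = 0 → B_y = 254930/642 = 397.087 ≈ 397.1 N.
ΣF_y = 0: A_y + 397.087 − 530 = 0 → A_y = 132.9 N.
ΣF_x = 0: no horizontal applied forces, so A_x = 0.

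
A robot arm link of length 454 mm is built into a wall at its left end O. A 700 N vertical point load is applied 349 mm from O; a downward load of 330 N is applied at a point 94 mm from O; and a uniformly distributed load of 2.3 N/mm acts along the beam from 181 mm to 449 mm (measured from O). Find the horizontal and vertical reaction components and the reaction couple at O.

Resultant of the distributed load: 2.3 × 268 = 616.4 N at 315 mm from O.
ΣF_x = 0: O_x = 0.
ΣF_y = 0: O_y − 700 − 330 − 2.3·268 = 0 → O_y = 1646 N.
ΣM about O: M_O − 700·349 − 330·94 − (2.3·268)·315 = 0 → M_O = 469500 N·mm.

O_x = 0, O_y = 1646 N, M_O = 469500 N·mm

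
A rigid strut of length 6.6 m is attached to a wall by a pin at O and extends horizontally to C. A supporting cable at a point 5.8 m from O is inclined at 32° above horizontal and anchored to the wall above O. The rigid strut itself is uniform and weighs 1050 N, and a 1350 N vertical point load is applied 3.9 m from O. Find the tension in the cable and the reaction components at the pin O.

T = 2840 N, O_x = 2409 N, O_y = 894.8 N

ΣM about O: T·sin32°·5.8 − 1050·3.3 − 1350·3.9 = 0 → T = 8730/(5.8·0.529919) = 2840.38 ≈ 2840 N.
ΣF_x = 0: O_x − T·cos32° = 0 → O_x = 2840.38 × 0.848048 = 2409 N.
ΣF_y = 0: O_y + T·sin32° − 1050 − 1350 = 0 → O_y = 2400 − 2840.38 × 0.529919 = 894.8 N.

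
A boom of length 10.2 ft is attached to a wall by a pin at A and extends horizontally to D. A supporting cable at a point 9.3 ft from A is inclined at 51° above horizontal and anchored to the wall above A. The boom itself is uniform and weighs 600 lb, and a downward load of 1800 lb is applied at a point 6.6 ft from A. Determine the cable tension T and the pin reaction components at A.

T = 2067 lb, A_x = 1301 lb, A_y = 793.5 lb

ΣM about A: T·sin51°·9.3 − 600·5.1 − 1800·6.6 = 0 → T = 14940/(9.3·0.777146) = 2067.12 ≈ 2067 lb.
ΣF_x = 0: A_x − T·cos51° = 0 → A_x = 2067.12 × 0.62932 = 1301 lb.
ΣF_y = 0: A_y + T·sin51° − 600 − 1800 = 0 → A_y = 2400 − 2067.12 × 0.777146 = 793.5 lb.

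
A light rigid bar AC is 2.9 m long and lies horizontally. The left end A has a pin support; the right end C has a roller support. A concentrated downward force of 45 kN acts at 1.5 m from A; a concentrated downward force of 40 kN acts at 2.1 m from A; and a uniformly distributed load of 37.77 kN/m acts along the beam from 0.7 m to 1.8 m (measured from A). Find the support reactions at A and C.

A_x = 0, A_y = 56.40 kN, C_y = 70.15 kN

Resultant of the distributed load: 37.77 × 1.1 = 41.547 kN at 1.25 m from A.
Taking moments about A: C_y·2.9 − 45·1.5 − 40·2.1 − (37.77·1.1)·1.25 = 0 → C_y = 203.43375/2.9 = 70.1496 ≈ 70.15 kN.
ΣF_y = 0: A_y + 70.1496 − 45 − 40 − 37.77·1.1 = 0 → A_y = 56.40 kN.
ΣF_x = 0: no horizontal applied forces, so A_x = 0.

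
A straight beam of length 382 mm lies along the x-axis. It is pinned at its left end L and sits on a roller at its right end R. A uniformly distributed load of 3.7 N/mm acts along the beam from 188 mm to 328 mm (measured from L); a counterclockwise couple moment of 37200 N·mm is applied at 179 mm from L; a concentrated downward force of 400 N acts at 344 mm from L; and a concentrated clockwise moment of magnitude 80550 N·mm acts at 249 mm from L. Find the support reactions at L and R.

L_x = 0, L_y = 94.46 N, R_y = 823.5 N

Resultant of the distributed load: 3.7 × 140 = 518 N at 258 mm from L.
ΣM about L: R_y·382 − (3.7·140)·258 + 37200 − 400·344 − 80550 = 0 → R_y = 314594/382 = 823.545 ≈ 823.5 N.
ΣF_y = 0: L_y + 823.545 − 3.7·140 − 400 = 0 → L_y = 94.46 N.
ΣF_x = 0: no horizontal applied forces, so L_x = 0.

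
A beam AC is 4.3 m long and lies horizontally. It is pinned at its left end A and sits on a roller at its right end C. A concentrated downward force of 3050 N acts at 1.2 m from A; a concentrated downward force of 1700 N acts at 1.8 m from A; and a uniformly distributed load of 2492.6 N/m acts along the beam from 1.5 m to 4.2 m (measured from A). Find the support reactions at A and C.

Resultant of the distributed load: 2492.6 × 2.7 = 6730.02 N at 2.85 m from A.
Moments about A: C_y·4.3 − 3050·1.2 − 1700·1.8 − (2492.6·2.7)·2.85 = 0 → C_y = 25900.557/4.3 = 6023.39 ≈ 6023 N.
ΣF_y = 0: A_y + 6023.39 − 3050 − 1700 − 2492.6·2.7 = 0 → A_y = 5457 N.
ΣF_x = 0: no horizontal applied forces, so A_x = 0.

A_x = 0, A_y = 5457 N, C_y = 6023 N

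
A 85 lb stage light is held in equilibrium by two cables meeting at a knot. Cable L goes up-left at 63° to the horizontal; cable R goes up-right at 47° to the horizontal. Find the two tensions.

T_L = 61.69 lb, T_R = 41.07 lb

ΣF_x = 0: −T_L·cos63° + T_R·cos47° = 0 → T_R = 0.665677·T_L.
ΣF_y = 0: T_L·sin63° + T_R·sin47° = 85.
Substitute: T_L·(0.891007 + 0.665677·0.731354) = 85 → T_L = 61.6902 ≈ 61.69 lb.
Then T_R = 0.665677 × 61.6902 = 41.07 lb.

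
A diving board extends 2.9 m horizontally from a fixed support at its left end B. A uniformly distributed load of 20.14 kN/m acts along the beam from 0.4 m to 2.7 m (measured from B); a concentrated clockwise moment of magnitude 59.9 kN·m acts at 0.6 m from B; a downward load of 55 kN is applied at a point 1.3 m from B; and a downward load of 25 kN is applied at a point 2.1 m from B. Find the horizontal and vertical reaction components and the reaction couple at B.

Resultant of the distributed load: 20.14 × 2.3 = 46.322 kN at 1.55 m from B.
ΣF_x = 0: B_x = 0.
ΣF_y = 0: B_y − 20.14·2.3 − 55 − 25 = 0 → B_y = 126.3 kN.
ΣM about B: M_B − (20.14·2.3)·1.55 − 59.9 − 55·1.3 − 25·2.1 = 0 → M_B = 255.7 kN·m.

B_x = 0, B_y = 126.3 kN, M_B = 255.7 kN·m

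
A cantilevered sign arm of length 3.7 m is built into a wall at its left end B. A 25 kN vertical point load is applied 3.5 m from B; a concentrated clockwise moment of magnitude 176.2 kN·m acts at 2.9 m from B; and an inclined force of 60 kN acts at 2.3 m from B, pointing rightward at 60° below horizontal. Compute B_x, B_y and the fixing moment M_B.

B_x = -30.00 kN, B_y = 76.96 kN, M_B = 383.2 kN·m

ΣF_x = 0: B_x + 60·cos60° = 0 → B_x = -30.00 kN.
ΣF_y = 0: B_y − 25 − 60·sin60° = 0 → B_y = 76.96 kN.
ΣM about B: M_B − 25·3.5 − 176.2 − 60·sin60°·2.3 = 0 → M_B = 383.2 kN·m.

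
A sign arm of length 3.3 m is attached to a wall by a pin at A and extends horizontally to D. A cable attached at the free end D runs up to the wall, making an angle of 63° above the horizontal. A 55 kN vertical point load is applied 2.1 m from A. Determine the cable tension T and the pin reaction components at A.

ΣM about A: T·sin63°·3.3 − 55·2.1 = 0 → T = 115.5/(3.3·0.891007) = 39.2814 ≈ 39.28 kN.
ΣF_x = 0: A_x − T·cos63° = 0 → A_x = 39.2814 × 0.45399 = 17.83 kN.
ΣF_y = 0: A_y + T·sin63° − 55 = 0 → A_y = 55 − 39.2814 × 0.891007 = 20.00 kN.

T = 39.28 kN, A_x = 17.83 kN, A_y = 20.00 kN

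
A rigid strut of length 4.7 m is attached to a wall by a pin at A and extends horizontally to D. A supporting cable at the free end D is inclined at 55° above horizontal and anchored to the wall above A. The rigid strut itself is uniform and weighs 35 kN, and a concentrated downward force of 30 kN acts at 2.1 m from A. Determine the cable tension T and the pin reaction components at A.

T = 37.73 kN, A_x = 21.64 kN, A_y = 34.10 kN

ΣM about A: T·sin55°·4.7 − 35·2.35 − 30·2.1 = 0 → T = 145.25/(4.7·0.819152) = 37.7271 ≈ 37.73 kN.
ΣF_x = 0: A_x − T·cos55° = 0 → A_x = 37.7271 × 0.573576 = 21.64 kN.
ΣF_y = 0: A_y + T·sin55° − 35 − 30 = 0 → A_y = 65 − 37.7271 × 0.819152 = 34.10 kN.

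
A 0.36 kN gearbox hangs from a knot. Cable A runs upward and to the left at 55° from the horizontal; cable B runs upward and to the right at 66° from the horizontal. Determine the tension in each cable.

T_A = 0.1708 kN, T_B = 0.2409 kN

ΣF_x = 0: −T_A·cos55° + T_B·cos66° = 0 → T_B = 1.41019·T_A.
ΣF_y = 0: T_A·sin55° + T_B·sin66° = 0.36.
Substitute: T_A·(0.819152 + 1.41019·0.913545) = 0.36 → T_A = 0.170825 ≈ 0.1708 kN.
Then T_B = 1.41019 × 0.170825 = 0.2409 kN.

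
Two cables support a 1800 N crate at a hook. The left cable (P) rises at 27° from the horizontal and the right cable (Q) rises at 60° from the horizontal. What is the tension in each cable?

ΣF_x = 0: −T_P·cos27° + T_Q·cos60° = 0 → T_Q = 1.78201·T_P.
ΣF_y = 0: T_P·sin27° + T_Q·sin60° = 1800.
Substitute: T_P·(0.45399 + 1.78201·0.866025) = 1800 → T_P = 901.237 ≈ 901.2 N.
Then T_Q = 1.78201 × 901.237 = 1606 N.

T_P = 901.2 N, T_Q = 1606 N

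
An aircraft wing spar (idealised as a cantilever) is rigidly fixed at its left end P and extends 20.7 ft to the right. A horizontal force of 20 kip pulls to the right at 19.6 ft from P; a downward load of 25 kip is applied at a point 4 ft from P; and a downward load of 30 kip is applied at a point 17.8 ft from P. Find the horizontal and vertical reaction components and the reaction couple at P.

ΣF_x = 0: P_x + 20 = 0 → P_x = -20.00 kip.
ΣF_y = 0: P_y − 25 − 30 = 0 → P_y = 55.00 kip.
ΣM about P: M_P − 25·4 − 30·17.8 = 0 → M_P = 634.0 kip·ft.

P_x = -20.00 kip, P_y = 55.00 kip, M_P = 634.0 kip·ft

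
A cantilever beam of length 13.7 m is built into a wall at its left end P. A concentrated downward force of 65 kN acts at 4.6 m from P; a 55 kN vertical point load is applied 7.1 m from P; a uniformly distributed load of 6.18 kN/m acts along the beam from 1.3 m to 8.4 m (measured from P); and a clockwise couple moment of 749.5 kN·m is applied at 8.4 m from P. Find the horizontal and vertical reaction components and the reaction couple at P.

Resultant of the distributed load: 6.18 × 7.1 = 43.878 kN at 4.85 m from P.
ΣF_x = 0: P_x = 0.
ΣF_y = 0: P_y − 65 − 55 − 6.18·7.1 = 0 → P_y = 163.9 kN.
ΣM about P: M_P − 65·4.6 − 55·7.1 − (6.18·7.1)·4.85 − 749.5 = 0 → M_P = 1652 kN·m.

P_x = 0, P_y = 163.9 kN, M_P = 1652 kN·m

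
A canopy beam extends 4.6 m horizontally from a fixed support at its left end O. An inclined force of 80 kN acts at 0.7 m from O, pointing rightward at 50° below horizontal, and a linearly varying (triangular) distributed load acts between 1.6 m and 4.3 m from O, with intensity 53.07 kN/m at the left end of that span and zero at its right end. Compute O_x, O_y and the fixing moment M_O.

Resultant of the triangular load: ½ × 53.07 × 2.7 = 71.6445 kN, acting at 2.5 m from O (one-third of the span from the peak).
ΣF_x = 0: O_x + 80·cos50° = 0 → O_x = -51.42 kN.
ΣF_y = 0: O_y − 80·sin50° − ½·53.07·2.7 = 0 → O_y = 132.9 kN.
ΣM about O: M_O − 80·sin50°·0.7 − (½·53.07·2.7)·2.5 = 0 → M_O = 222.0 kN·m.

O_x = -51.42 kN, O_y = 132.9 kN, M_O = 222.0 kN·m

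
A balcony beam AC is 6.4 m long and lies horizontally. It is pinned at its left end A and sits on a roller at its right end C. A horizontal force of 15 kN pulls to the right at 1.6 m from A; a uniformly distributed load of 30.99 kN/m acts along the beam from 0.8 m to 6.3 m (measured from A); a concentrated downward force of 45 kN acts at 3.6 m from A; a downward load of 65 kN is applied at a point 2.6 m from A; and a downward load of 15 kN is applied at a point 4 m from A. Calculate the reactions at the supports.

A_x = -15.00 kN, A_y = 139.8 kN, C_y = 155.6 kN

Resultant of the distributed load: 30.99 × 5.5 = 170.445 kN at 3.55 m from A.
Taking moments about A: C_y·6.4 − (30.99·5.5)·3.55 − 45·3.6 − 65·2.6 − 15·4 = 0 → C_y = 996.07975/6.4 = 155.637 ≈ 155.6 kN.
ΣF_y = 0: A_y + 155.637 − 30.99·5.5 − 45 − 65 − 15 = 0 → A_y = 139.8 kN.
ΣF_x = 0: A_x + 15 = 0 → A_x = -15.00 kN.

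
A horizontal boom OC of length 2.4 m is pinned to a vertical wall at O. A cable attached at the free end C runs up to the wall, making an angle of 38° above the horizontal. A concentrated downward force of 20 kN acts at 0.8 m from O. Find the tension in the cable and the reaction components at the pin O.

T = 10.83 kN, O_x = 8.533 kN, O_y = 13.33 kN

ΣM about O: T·sin38°·2.4 − 20·0.8 = 0 → T = 16/(2.4·0.615661) = 10.8285 ≈ 10.83 kN.
ΣF_x = 0: O_x − T·cos38° = 0 → O_x = 10.8285 × 0.788011 = 8.533 kN.
ΣF_y = 0: O_y + T·sin38° − 20 = 0 → O_y = 20 − 10.8285 × 0.615661 = 13.33 kN.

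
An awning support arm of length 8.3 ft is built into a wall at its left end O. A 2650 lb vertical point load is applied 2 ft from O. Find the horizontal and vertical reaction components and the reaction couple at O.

O_x = 0, O_y = 2650 lb, M_O = 5300 lb·ft

ΣF_x = 0: O_x = 0.
ΣF_y = 0: O_y − 2650 = 0 → O_y = 2650 lb.
ΣM about O: M_O − 2650·2 = 0 → M_O = 5300 lb·ft.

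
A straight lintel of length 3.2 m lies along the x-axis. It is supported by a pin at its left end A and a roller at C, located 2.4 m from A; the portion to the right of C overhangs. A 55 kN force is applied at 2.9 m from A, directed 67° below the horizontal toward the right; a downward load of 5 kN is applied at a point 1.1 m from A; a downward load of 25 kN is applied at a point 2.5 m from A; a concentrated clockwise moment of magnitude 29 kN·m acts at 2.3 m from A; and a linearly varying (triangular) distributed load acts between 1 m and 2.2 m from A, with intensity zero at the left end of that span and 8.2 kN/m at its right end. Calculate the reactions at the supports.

Resultant of the triangular load: ½ × 8.2 × 1.2 = 4.92 kN, acting at 1.8 m from A (one-third of the span from the peak).
ΣM about A: C_y·2.4 − 55·sin67°·2.9 − 5·1.1 − 25·2.5 − 29 − (½·8.2·1.2)·1.8 = 0 → C_y = 252.677/2.4 = 105.282 ≈ 105.3 kN.
ΣF_y = 0: A_y + 105.282 − 55·sin67° − 5 − 25 − ½·8.2·1.2 = 0 → A_y = -19.73 kN.
ΣF_x = 0: A_x + 55·cos67° = 0 → A_x = -21.49 kN.

A_x = -21.49 kN, A_y = -19.73 kN, C_y = 105.3 kN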